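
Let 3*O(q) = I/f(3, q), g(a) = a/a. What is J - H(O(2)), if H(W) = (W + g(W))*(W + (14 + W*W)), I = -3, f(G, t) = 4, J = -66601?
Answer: -4263127/64 ≈ -66611.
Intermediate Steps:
g(a) = 1
O(q) = -1/4 (O(q) = (-3/4)/3 = (-3*1/4)/3 = (1/3)*(-3/4) = -1/4)
H(W) = (1 + W)*(14 + W + W**2) (H(W) = (W + 1)*(W + (14 + W*W)) = (1 + W)*(W + (14 + W**2)) = (1 + W)*(14 + W + W**2))
J - H(O(2)) = -66601 - (14 + (-1/4)**3 + 2*(-1/4)**2 + 15*(-1/4)) = -66601 - (14 - 1/64 + 2*(1/16) - 15/4) = -66601 - (14 - 1/64 + 1/8 - 15/4) = -66601 - 1*663/64 = -66601 - 663/64 = -4263127/64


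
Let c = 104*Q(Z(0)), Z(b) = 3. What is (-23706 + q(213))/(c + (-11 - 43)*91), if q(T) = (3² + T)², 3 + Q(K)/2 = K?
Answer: -203/39 ≈ -5.2051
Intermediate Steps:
Q(K) = -6 + 2*K
q(T) = (9 + T)²
c = 0 (c = 104*(-6 + 2*3) = 104*(-6 + 6) = 104*0 = 0)
(-23706 + q(213))/(c + (-11 - 43)*91) = (-23706 + (9 + 213)²)/(0 + (-11 - 43)*91) = (-23706 + 222²)/(0 - 54*91) = (-23706 + 49284)/(0 - 4914) = 25578/(-4914) = 25578*(-1/4914) = -203/39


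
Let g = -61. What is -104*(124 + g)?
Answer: -6552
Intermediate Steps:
-104*(124 + g) = -104*(124 - 61) = -104*63 = -6552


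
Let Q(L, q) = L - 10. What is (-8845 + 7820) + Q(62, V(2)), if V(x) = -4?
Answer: -973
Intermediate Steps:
Q(L, q) = -10 + L
(-8845 + 7820) + Q(62, V(2)) = (-8845 + 7820) + (-10 + 62) = -1025 + 52 = -973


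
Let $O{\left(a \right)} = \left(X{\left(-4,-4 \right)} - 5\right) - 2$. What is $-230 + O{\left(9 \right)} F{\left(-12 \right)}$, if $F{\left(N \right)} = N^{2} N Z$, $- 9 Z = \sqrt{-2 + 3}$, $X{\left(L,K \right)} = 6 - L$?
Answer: $346$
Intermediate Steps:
$Z = - \frac{1}{9}$ ($Z = - \frac{\sqrt{-2 + 3}}{9} = - \frac{\sqrt{1}}{9} = \left(- \frac{1}{9}\right) 1 = - \frac{1}{9} \approx -0.11111$)
$O{\left(a \right)} = 3$ ($O{\left(a \right)} = \left(\left(6 - -4\right) - 5\right) - 2 = \left(\left(6 + 4\right) - 5\right) - 2 = \left(10 - 5\right) - 2 = 5 - 2 = 3$)
$F{\left(N \right)} = - \frac{N^{3}}{9}$ ($F{\left(N \right)} = N^{2} N \left(- \frac{1}{9}\right) = N^{3} \left(- \frac{1}{9}\right) = - \frac{N^{3}}{9}$)
$-230 + O{\left(9 \right)} F{\left(-12 \right)} = -230 + 3 \left(- \frac{\left(-12\right)^{3}}{9}\right) = -230 + 3 \left(\left(- \frac{1}{9}\right) \left(-1728\right)\right) = -230 + 3 \cdot 192 = -230 + 576 = 346$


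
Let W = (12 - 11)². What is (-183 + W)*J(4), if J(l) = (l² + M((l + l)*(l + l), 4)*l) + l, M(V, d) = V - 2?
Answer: -48776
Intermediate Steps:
M(V, d) = -2 + V
J(l) = l + l² + l*(-2 + 4*l²) (J(l) = (l² + (-2 + (l + l)*(l + l))*l) + l = (l² + (-2 + (2*l)*(2*l))*l) + l = (l² + (-2 + 4*l²)*l) + l = (l² + l*(-2 + 4*l²)) + l = l + l² + l*(-2 + 4*l²))
W = 1 (W = 1² = 1)
(-183 + W)*J(4) = (-183 + 1)*(4*(-1 + 4 + 4*4²)) = -728*(-1 + 4 + 4*16) = -728*(-1 + 4 + 64) = -728*67 = -182*268 = -48776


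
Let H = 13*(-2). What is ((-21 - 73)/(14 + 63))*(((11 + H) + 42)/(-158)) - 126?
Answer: -765189/6083 ≈ -125.79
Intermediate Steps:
H = -26
((-21 - 73)/(14 + 63))*(((11 + H) + 42)/(-158)) - 126 = ((-21 - 73)/(14 + 63))*(((11 - 26) + 42)/(-158)) - 126 = (-94/77)*((-15 + 42)*(-1/158)) - 126 = (-94*1/77)*(27*(-1/158)) - 126 = -94/77*(-27/158) - 126 = 1269/6083 - 126 = -765189/6083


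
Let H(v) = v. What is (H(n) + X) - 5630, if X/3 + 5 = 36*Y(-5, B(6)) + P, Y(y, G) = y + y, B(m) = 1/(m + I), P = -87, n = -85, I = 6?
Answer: -7071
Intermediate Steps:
B(m) = 1/(6 + m) (B(m) = 1/(m + 6) = 1/(6 + m))
Y(y, G) = 2*y
X = -1356 (X = -15 + 3*(36*(2*(-5)) - 87) = -15 + 3*(36*(-10) - 87) = -15 + 3*(-360 - 87) = -15 + 3*(-447) = -15 - 1341 = -1356)
(H(n) + X) - 5630 = (-85 - 1356) - 5630 = -1441 - 5630 = -7071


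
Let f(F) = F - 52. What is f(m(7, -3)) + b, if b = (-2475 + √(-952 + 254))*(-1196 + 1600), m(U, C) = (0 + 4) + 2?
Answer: -999946 + 404*I*√698 ≈ -9.9995e+5 + 10674.0*I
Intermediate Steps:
m(U, C) = 6 (m(U, C) = 4 + 2 = 6)
b = -999900 + 404*I*√698 (b = (-2475 + √(-698))*404 = (-2475 + I*√698)*404 = -999900 + 404*I*√698 ≈ -9.999e+5 + 10674.0*I)
f(F) = -52 + F
f(m(7, -3)) + b = (-52 + 6) + (-999900 + 404*I*√698) = -46 + (-999900 + 404*I*√698) = -999946 + 404*I*√698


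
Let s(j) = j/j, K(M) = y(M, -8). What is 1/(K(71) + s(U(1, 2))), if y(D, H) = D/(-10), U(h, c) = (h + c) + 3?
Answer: -10/61 ≈ -0.16393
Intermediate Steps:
U(h, c) = 3 + c + h (U(h, c) = (c + h) + 3 = 3 + c + h)
y(D, H) = -D/10 (y(D, H) = D*(-⅒) = -D/10)
K(M) = -M/10
s(j) = 1
1/(K(71) + s(U(1, 2))) = 1/(-⅒*71 + 1) = 1/(-71/10 + 1) = 1/(-61/10) = -10/61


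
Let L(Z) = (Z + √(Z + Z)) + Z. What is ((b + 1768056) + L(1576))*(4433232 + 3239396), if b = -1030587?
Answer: 5682509421988 + 30690512*√197 ≈ 5.6829e+12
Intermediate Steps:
L(Z) = 2*Z + √2*√Z (L(Z) = (Z + √(2*Z)) + Z = (Z + √2*√Z) + Z = 2*Z + √2*√Z)
((b + 1768056) + L(1576))*(4433232 + 3239396) = ((-1030587 + 1768056) + (2*1576 + √2*√1576))*(4433232 + 3239396) = (737469 + (3152 + √2*(2*√394)))*7672628 = (737469 + (3152 + 4*√197))*7672628 = (740621 + 4*√197)*7672628 = 5682509421988 + 30690512*√197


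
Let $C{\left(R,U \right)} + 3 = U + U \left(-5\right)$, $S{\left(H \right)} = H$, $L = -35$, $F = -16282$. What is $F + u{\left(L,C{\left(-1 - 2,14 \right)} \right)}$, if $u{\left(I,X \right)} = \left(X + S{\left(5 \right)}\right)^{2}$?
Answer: $-13366$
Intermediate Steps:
$C{\left(R,U \right)} = -3 - 4 U$ ($C{\left(R,U \right)} = -3 + \left(U + U \left(-5\right)\right) = -3 + \left(U - 5 U\right) = -3 - 4 U$)
$u{\left(I,X \right)} = \left(5 + X\right)^{2}$ ($u{\left(I,X \right)} = \left(X + 5\right)^{2} = \left(5 + X\right)^{2}$)
$F + u{\left(L,C{\left(-1 - 2,14 \right)} \right)} = -16282 + \left(5 - 59\right)^{2} = -16282 + \left(-54\right)^{2} = -16282 + 2916 = -13366$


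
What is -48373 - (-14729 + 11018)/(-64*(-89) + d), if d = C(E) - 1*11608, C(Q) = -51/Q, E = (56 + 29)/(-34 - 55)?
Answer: -1417008844/29293 ≈ -48374.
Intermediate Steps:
E = -85/89 (E = 85/(-89) = 85*(-1/89) = -85/89 ≈ -0.95506)
d = -57773/5 (d = -51/(-85/89) - 1*11608 = -51*(-89/85) - 11608 = 267/5 - 11608 = -57773/5 ≈ -11555.)
-48373 - (-14729 + 11018)/(-64*(-89) + d) = -48373 - (-14729 + 11018)/(-64*(-89) - 57773/5) = -48373 - (-3711)/(5696 - 57773/5) = -48373 - (-3711)/(-29293/5) = -48373 - (-3711)*(-5)/29293 = -48373 - 1*18555/29293 = -48373 - 18555/29293 = -1417008844/29293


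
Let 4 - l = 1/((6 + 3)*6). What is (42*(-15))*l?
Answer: -7525/3 ≈ -2508.3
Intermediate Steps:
l = 215/54 (l = 4 - 1/((6 + 3)*6) = 4 - 1/(9*6) = 4 - 1/54 = 215/54 ≈ 3.9815)
(42*(-15))*l = (42*(-15))*(215/54) = -630*215/54 = -7525/3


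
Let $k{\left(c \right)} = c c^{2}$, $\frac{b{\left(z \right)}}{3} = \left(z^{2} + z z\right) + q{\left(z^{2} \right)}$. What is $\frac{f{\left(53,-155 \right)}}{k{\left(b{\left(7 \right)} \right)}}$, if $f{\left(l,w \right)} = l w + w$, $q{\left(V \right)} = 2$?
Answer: $- \frac{31}{100000} \approx -0.00031$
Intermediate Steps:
$f{\left(l,w \right)} = w + l w$
$b{\left(z \right)} = 6 + 6 z^{2}$ ($b{\left(z \right)} = 3 \left(\left(z^{2} + z z\right) + 2\right) = 3 \left(\left(z^{2} + z^{2}\right) + 2\right) = 3 \left(2 z^{2} + 2\right) = 3 \left(2 + 2 z^{2}\right) = 6 + 6 z^{2}$)
$k{\left(c \right)} = c^{3}$
$\frac{f{\left(53,-155 \right)}}{k{\left(b{\left(7 \right)} \right)}} = \frac{\left(-155\right) \left(1 + 53\right)}{\left(6 + 6 \cdot 7^{2}\right)^{3}} = \frac{\left(-155\right) 54}{\left(6 + 6 \cdot 49\right)^{3}} = - \frac{8370}{\left(6 + 294\right)^{3}} = - \frac{8370}{300^{3}} = - \frac{8370}{27000000} = \left(-8370\right) \frac{1}{27000000} = - \frac{31}{100000}$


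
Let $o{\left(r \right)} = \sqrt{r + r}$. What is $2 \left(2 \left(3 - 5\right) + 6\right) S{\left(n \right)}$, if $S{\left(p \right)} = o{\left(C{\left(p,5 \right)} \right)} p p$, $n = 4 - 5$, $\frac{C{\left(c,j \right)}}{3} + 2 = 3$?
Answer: $4 \sqrt{6} \approx 9.798$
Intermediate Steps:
$C{\left(c,j \right)} = 3$ ($C{\left(c,j \right)} = -6 + 3 \cdot 3 = -6 + 9 = 3$)
$o{\left(r \right)} = \sqrt{2} \sqrt{r}$ ($o{\left(r \right)} = \sqrt{2 r} = \sqrt{2} \sqrt{r}$)
$n = -1$ ($n = 4 - 5 = -1$)
$S{\left(p \right)} = \sqrt{6} p^{2}$ ($S{\left(p \right)} = \sqrt{2} \sqrt{3} p p = \sqrt{6} p p = p \sqrt{6} p = \sqrt{6} p^{2}$)
$2 \left(2 \left(3 - 5\right) + 6\right) S{\left(n \right)} = 2 \left(2 \left(3 - 5\right) + 6\right) \sqrt{6} \left(-1\right)^{2} = 2 \left(2 \left(-2\right) + 6\right) \sqrt{6} \cdot 1 = 2 \left(-4 + 6\right) \sqrt{6} = 2 \cdot 2 \sqrt{6} = 4 \sqrt{6}$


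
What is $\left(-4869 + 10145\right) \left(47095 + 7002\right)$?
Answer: $285415772$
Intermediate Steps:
$\left(-4869 + 10145\right) \left(47095 + 7002\right) = 5276 \cdot 54097 = 285415772$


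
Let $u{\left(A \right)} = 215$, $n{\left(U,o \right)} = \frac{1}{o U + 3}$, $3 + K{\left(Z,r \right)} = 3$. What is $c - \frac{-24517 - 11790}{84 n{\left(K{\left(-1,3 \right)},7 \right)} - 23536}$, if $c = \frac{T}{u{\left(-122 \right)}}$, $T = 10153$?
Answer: $\frac{230870719}{5054220} \approx 45.679$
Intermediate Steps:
$K{\left(Z,r \right)} = 0$ ($K{\left(Z,r \right)} = -3 + 3 = 0$)
$n{\left(U,o \right)} = \frac{1}{3 + U o}$ ($n{\left(U,o \right)} = \frac{1}{U o + 3} = \frac{1}{3 + U o}$)
$c = \frac{10153}{215} \approx 47.223$
$c - \frac{-24517 - 11790}{84 n{\left(K{\left(-1,3 \right)},7 \right)} - 23536} = \frac{10153}{215} - \frac{-24517 - 11790}{\frac{84}{3 + 0 \cdot 7} - 23536} = \frac{10153}{215} - - \frac{36307}{\frac{84}{3 + 0} - 23536} = \frac{10153}{215} - - \frac{36307}{\frac{84}{3} - 23536} = \frac{10153}{215} - - \frac{36307}{84 \cdot \frac{1}{3} - 23536} = \frac{10153}{215} - - \frac{36307}{28 - 23536} = \frac{10153}{215} - - \frac{36307}{-23508} = \frac{10153}{215} - \left(-36307\right) \left(- \frac{1}{23508}\right) = \frac{10153}{215} - \frac{36307}{23508} = \frac{230870719}{5054220}$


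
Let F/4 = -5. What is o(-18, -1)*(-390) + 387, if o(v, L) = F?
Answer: 8187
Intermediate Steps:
F = -20 (F = 4*(-5) = -20)
o(v, L) = -20
o(-18, -1)*(-390) + 387 = -20*(-390) + 387 = 7800 + 387 = 8187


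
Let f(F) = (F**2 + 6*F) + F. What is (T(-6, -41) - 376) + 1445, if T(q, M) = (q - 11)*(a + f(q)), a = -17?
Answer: 1460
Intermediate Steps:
f(F) = F**2 + 7*F
T(q, M) = (-17 + q*(7 + q))*(-11 + q) (T(q, M) = (q - 11)*(-17 + q*(7 + q)) = (-11 + q)*(-17 + q*(7 + q)) = (-17 + q*(7 + q))*(-11 + q))
(T(-6, -41) - 376) + 1445 = ((187 + (-6)**3 - 94*(-6) - 4*(-6)**2) - 376) + 1445 = ((187 - 216 + 564 - 4*36) - 376) + 1445 = ((187 - 216 + 564 - 144) - 376) + 1445 = (391 - 376) + 1445 = 15 + 1445 = 1460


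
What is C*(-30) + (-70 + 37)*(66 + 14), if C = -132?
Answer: 1320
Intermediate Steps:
C*(-30) + (-70 + 37)*(66 + 14) = -132*(-30) + (-70 + 37)*(66 + 14) = 3960 - 33*80 = 3960 - 2640 = 1320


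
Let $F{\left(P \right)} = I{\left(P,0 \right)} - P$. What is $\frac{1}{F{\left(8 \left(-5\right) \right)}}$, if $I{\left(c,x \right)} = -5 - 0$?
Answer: $\frac{1}{35} \approx 0.028571$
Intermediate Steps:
$I{\left(c,x \right)} = -5$ ($I{\left(c,x \right)} = -5 + 0 = -5$)
$F{\left(P \right)} = -5 - P$
$\frac{1}{F{\left(8 \left(-5\right) \right)}} = \frac{1}{-5 - 8 \left(-5\right)} = \frac{1}{-5 - -40} = \frac{1}{-5 + 40} = \frac{1}{35}$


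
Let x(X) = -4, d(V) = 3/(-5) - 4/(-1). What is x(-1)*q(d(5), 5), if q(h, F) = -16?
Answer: 64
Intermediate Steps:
d(V) = 17/5 (d(V) = 3*(-⅕) - 4*(-1) = -⅗ + 4 = 17/5)
x(-1)*q(d(5), 5) = -4*(-16) = 64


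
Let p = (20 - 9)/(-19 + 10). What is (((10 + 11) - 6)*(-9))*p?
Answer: 165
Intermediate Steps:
p = -11/9 (p = 11/(-9) = 11*(-⅑) = -11/9 ≈ -1.2222)
(((10 + 11) - 6)*(-9))*p = (((10 + 11) - 6)*(-9))*(-11/9) = ((21 - 6)*(-9))*(-11/9) = (15*(-9))*(-11/9) = -135*(-11/9) = 165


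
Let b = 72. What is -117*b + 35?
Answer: -8389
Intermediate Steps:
-117*b + 35 = -117*72 + 35 = -8424 + 35 = -8389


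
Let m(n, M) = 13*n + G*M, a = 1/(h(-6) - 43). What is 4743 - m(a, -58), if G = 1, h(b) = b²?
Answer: 33620/7 ≈ 4802.9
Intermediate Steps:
a = -⅐ (a = 1/((-6)² - 43) = 1/(36 - 43) = 1/(-7) = -⅐ ≈ -0.14286)
m(n, M) = M + 13*n (m(n, M) = 13*n + 1*M = 13*n + M = M + 13*n)
4743 - m(a, -58) = 4743 - (-58 + 13*(-⅐)) = 4743 - (-58 - 13/7) = 4743 - 1*(-419/7) = 4743 + 419/7 = 33620/7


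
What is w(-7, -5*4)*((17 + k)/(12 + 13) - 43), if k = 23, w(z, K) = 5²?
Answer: -1035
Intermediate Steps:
w(z, K) = 25
w(-7, -5*4)*((17 + k)/(12 + 13) - 43) = 25*((17 + 23)/(12 + 13) - 43) = 25*(40/25 - 43) = 25*(40*(1/25) - 43) = 25*(8/5 - 43) = 25*(-207/5) = -1035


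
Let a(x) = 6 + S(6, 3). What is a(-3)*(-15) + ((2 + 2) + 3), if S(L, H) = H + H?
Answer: -173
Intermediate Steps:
S(L, H) = 2*H
a(x) = 12 (a(x) = 6 + 2*3 = 6 + 6 = 12)
a(-3)*(-15) + ((2 + 2) + 3) = 12*(-15) + ((2 + 2) + 3) = -180 + (4 + 3) = -180 + 7 = -173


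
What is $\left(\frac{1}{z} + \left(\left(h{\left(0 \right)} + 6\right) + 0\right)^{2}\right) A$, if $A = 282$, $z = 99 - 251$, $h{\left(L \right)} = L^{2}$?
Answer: $\frac{771411}{76} \approx 10150.0$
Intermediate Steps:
$z = -152$ ($z = 99 - 251 = -152$)
$\left(\frac{1}{z} + \left(\left(h{\left(0 \right)} + 6\right) + 0\right)^{2}\right) A = \left(\frac{1}{-152} + \left(\left(0^{2} + 6\right) + 0\right)^{2}\right) 282 = \left(- \frac{1}{152} + \left(\left(0 + 6\right) + 0\right)^{2}\right) 282 = \left(- \frac{1}{152} + \left(6 + 0\right)^{2}\right) 282 = \left(- \frac{1}{152} + 6^{2}\right) 282 = \left(- \frac{1}{152} + 36\right) 282 = \frac{5471}{152} \cdot 282 = \frac{771411}{76}$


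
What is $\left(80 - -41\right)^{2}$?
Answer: $14641$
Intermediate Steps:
$\left(80 - -41\right)^{2} = \left(80 + \left(-33 + 74\right)\right)^{2} = \left(80 + 41\right)^{2} = 121^{2} = 14641$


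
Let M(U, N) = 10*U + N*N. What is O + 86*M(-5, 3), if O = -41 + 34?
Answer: -3533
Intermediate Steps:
O = -7
M(U, N) = N² + 10*U (M(U, N) = 10*U + N² = N² + 10*U)
O + 86*M(-5, 3) = -7 + 86*(3² + 10*(-5)) = -7 + 86*(9 - 50) = -7 + 86*(-41) = -7 - 3526 = -3533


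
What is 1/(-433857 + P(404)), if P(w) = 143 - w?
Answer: -1/434118 ≈ -2.3035e-6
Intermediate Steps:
1/(-433857 + P(404)) = 1/(-433857 + (143 - 1*404)) = 1/(-433857 + (143 - 404)) = 1/(-433857 - 261) = 1/(-434118) = -1/434118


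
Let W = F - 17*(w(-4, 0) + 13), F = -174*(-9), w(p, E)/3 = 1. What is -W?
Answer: -1294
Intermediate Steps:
w(p, E) = 3 (w(p, E) = 3*1 = 3)
F = 1566
W = 1294 (W = 1566 - 17*(3 + 13) = 1566 - 17*16 = 1566 - 272 = 1294)
-W = -1*1294 = -1294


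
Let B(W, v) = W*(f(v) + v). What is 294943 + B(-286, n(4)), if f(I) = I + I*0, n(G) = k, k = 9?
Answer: 289795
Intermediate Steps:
n(G) = 9
f(I) = I (f(I) = I + 0 = I)
B(W, v) = 2*W*v (B(W, v) = W*(v + v) = W*(2*v) = 2*W*v)
294943 + B(-286, n(4)) = 294943 + 2*(-286)*9 = 294943 - 5148 = 289795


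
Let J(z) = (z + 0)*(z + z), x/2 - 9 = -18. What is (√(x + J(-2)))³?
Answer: -10*I*√10 ≈ -31.623*I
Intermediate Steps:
x = -18 (x = 18 + 2*(-18) = 18 - 36 = -18)
J(z) = 2*z² (J(z) = z*(2*z) = 2*z²)
(√(x + J(-2)))³ = (√(-18 + 2*(-2)²))³ = (√(-18 + 2*4))³ = (√(-18 + 8))³ = (√(-10))³ = (I*√10)³ = -10*I*√10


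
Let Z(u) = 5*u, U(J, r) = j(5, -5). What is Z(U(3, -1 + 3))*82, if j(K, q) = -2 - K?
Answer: -2870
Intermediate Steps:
U(J, r) = -7 (U(J, r) = -2 - 1*5 = -2 - 5 = -7)
Z(U(3, -1 + 3))*82 = (5*(-7))*82 = -35*82 = -2870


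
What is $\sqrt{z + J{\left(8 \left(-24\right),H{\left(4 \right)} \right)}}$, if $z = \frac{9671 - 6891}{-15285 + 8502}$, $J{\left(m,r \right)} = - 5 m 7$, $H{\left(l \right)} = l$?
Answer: $\frac{2 \sqrt{77290555335}}{6783} \approx 81.973$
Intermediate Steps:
$J{\left(m,r \right)} = - 35 m$
$z = - \frac{2780}{6783}$ ($z = \frac{2780}{-6783} = 2780 \left(- \frac{1}{6783}\right) = - \frac{2780}{6783} \approx -0.40985$)
$\sqrt{z + J{\left(8 \left(-24\right),H{\left(4 \right)} \right)}} = \sqrt{- \frac{2780}{6783} - 35 \cdot 8 \left(-24\right)} = \sqrt{- \frac{2780}{6783} - -6720} = \sqrt{- \frac{2780}{6783} + 6720} = \sqrt{\frac{45578980}{6783}} = \frac{2 \sqrt{77290555335}}{6783}$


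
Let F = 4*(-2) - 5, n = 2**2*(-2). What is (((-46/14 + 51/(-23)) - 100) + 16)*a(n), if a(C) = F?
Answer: 187330/161 ≈ 1163.5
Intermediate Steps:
n = -8 (n = 4*(-2) = -8)
F = -13 (F = -8 - 5 = -13)
a(C) = -13
(((-46/14 + 51/(-23)) - 100) + 16)*a(n) = (((-46/14 + 51/(-23)) - 100) + 16)*(-13) = (((-46*1/14 + 51*(-1/23)) - 100) + 16)*(-13) = (((-23/7 - 51/23) - 100) + 16)*(-13) = ((-886/161 - 100) + 16)*(-13) = (-16986/161 + 16)*(-13) = -14410/161*(-13) = 187330/161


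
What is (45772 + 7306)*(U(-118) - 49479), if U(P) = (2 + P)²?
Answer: -1912028794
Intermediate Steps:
(45772 + 7306)*(U(-118) - 49479) = (45772 + 7306)*((2 - 118)² - 49479) = 53078*((-116)² - 49479) = 53078*(13456 - 49479) = 53078*(-36023) = -1912028794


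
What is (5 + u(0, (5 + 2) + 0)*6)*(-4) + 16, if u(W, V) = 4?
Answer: -100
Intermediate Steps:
(5 + u(0, (5 + 2) + 0)*6)*(-4) + 16 = (5 + 4*6)*(-4) + 16 = (5 + 24)*(-4) + 16 = 29*(-4) + 16 = -116 + 16 = -100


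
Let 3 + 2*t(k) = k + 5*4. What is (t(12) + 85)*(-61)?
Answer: -12139/2 ≈ -6069.5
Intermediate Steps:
t(k) = 17/2 + k/2 (t(k) = -3/2 + (k + 5*4)/2 = -3/2 + (k + 20)/2 = -3/2 + (20 + k)/2 = -3/2 + (10 + k/2) = 17/2 + k/2)
(t(12) + 85)*(-61) = ((17/2 + (½)*12) + 85)*(-61) = ((17/2 + 6) + 85)*(-61) = (29/2 + 85)*(-61) = (199/2)*(-61) = -12139/2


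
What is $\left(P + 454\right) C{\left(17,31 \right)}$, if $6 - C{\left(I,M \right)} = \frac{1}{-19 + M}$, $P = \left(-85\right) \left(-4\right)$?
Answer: $\frac{28187}{6} \approx 4697.8$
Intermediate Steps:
$P = 340$
$C{\left(I,M \right)} = 6 - \frac{1}{-19 + M}$
$\left(P + 454\right) C{\left(17,31 \right)} = \left(340 + 454\right) \frac{-115 + 6 \cdot 31}{-19 + 31} = 794 \frac{-115 + 186}{12} = 794 \cdot \frac{1}{12} \cdot 71 = 794 \cdot \frac{71}{12} = \frac{28187}{6}$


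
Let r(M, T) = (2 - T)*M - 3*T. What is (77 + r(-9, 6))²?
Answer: 9025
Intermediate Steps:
r(M, T) = -3*T + M*(2 - T) (r(M, T) = M*(2 - T) - 3*T = -3*T + M*(2 - T))
(77 + r(-9, 6))² = (77 + (-3*6 + 2*(-9) - 1*(-9)*6))² = (77 + (-18 - 18 + 54))² = (77 + 18)² = 95² = 9025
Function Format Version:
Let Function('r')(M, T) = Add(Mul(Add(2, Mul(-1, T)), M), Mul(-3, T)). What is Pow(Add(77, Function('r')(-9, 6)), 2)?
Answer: 9025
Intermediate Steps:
Function('r')(M, T) = Add(Mul(-3, T), Mul(M, Add(2, Mul(-1, T)))) (Function('r')(M, T) = Add(Mul(M, Add(2, Mul(-1, T))), Mul(-3, T)) = Add(Mul(-3, T), Mul(M, Add(2, Mul(-1, T)))))
Pow(Add(77, Function('r')(-9, 6)), 2) = Pow(Add(77, Add(Mul(-3, 6), Mul(2, -9), Mul(-1, -9, 6))), 2) = Pow(Add(77, Add(-18, -18, 54)), 2) = Pow(Add(77, 18), 2) = Pow(95, 2) = 9025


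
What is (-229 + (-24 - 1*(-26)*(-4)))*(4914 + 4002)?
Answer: -3183012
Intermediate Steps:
(-229 + (-24 - 1*(-26)*(-4)))*(4914 + 4002) = (-229 + (-24 + 26*(-4)))*8916 = (-229 + (-24 - 104))*8916 = (-229 - 128)*8916 = -357*8916 = -3183012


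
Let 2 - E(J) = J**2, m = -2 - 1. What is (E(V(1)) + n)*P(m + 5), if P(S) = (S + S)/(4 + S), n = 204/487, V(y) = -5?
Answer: -21994/1461 ≈ -15.054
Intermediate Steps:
m = -3
E(J) = 2 - J**2
n = 204/487 (n = 204*(1/487) = 204/487 ≈ 0.41889)
P(S) = 2*S/(4 + S) (P(S) = (2*S)/(4 + S) = 2*S/(4 + S))
(E(V(1)) + n)*P(m + 5) = ((2 - 1*(-5)**2) + 204/487)*(2*(-3 + 5)/(4 + (-3 + 5))) = ((2 - 1*25) + 204/487)*(2*2/(4 + 2)) = ((2 - 25) + 204/487)*(2*2/6) = (-23 + 204/487)*(2*2*(1/6)) = -10997/487*2/3 = -21994/1461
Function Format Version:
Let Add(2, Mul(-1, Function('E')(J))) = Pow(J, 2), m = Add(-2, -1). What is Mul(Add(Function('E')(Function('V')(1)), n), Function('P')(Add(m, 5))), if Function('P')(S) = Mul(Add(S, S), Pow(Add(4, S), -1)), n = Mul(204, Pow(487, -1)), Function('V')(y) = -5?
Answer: Rational(-21994, 1461) ≈ -15.054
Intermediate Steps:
m = -3
Function('E')(J) = Add(2, Mul(-1, Pow(J, 2)))
n = Rational(204, 487) (n = Mul(204, Rational(1, 487)) = Rational(204, 487) ≈ 0.41889)
Function('P')(S) = Mul(2, S, Pow(Add(4, S), -1)) (Function('P')(S) = Mul(Mul(2, S), Pow(Add(4, S), -1)) = Mul(2, S, Pow(Add(4, S), -1)))
Mul(Add(Function('E')(Function('V')(1)), n), Function('P')(Add(m, 5))) = Mul(Add(Add(2, Mul(-1, Pow(-5, 2))), Rational(204, 487)), Mul(2, Add(-3, 5), Pow(Add(4, Add(-3, 5)), -1))) = Mul(Add(Add(2, Mul(-1, 25)), Rational(204, 487)), Mul(2, 2, Pow(Add(4, 2), -1))) = Mul(Add(Add(2, -25), Rational(204, 487)), Mul(2, 2, Pow(6, -1))) = Mul(Add(-23, Rational(204, 487)), Mul(2, 2, Rational(1, 6))) = Mul(Rational(-10997, 487), Rational(2, 3)) = Rational(-21994, 1461)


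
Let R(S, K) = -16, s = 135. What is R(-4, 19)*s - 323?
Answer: -2483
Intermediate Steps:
R(-4, 19)*s - 323 = -16*135 - 323 = -2160 - 323 = -2483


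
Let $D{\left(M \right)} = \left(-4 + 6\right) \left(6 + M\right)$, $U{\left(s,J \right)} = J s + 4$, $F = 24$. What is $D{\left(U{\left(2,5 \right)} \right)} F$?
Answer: $960$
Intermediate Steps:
$U{\left(s,J \right)} = 4 + J s$
$D{\left(M \right)} = 12 + 2 M$ ($D{\left(M \right)} = 2 \left(6 + M\right) = 12 + 2 M$)
$D{\left(U{\left(2,5 \right)} \right)} F = \left(12 + 2 \left(4 + 5 \cdot 2\right)\right) 24 = \left(12 + 2 \left(4 + 10\right)\right) 24 = \left(12 + 2 \cdot 14\right) 24 = \left(12 + 28\right) 24 = 40 \cdot 24 = 960$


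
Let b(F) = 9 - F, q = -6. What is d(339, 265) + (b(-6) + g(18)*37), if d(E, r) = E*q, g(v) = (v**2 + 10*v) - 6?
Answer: 16407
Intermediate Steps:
g(v) = -6 + v**2 + 10*v
d(E, r) = -6*E (d(E, r) = E*(-6) = -6*E)
d(339, 265) + (b(-6) + g(18)*37) = -6*339 + ((9 - 1*(-6)) + (-6 + 18**2 + 10*18)*37) = -2034 + ((9 + 6) + (-6 + 324 + 180)*37) = -2034 + (15 + 498*37) = -2034 + (15 + 18426) = -2034 + 18441 = 16407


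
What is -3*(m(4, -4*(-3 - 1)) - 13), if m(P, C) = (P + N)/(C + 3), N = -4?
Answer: 39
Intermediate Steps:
m(P, C) = (-4 + P)/(3 + C) (m(P, C) = (P - 4)/(C + 3) = (-4 + P)/(3 + C))
-3*(m(4, -4*(-3 - 1)) - 13) = -3*((-4 + 4)/(3 - 4*(-3 - 1)) - 13) = -3*(0/(3 - 4*(-4)) - 13) = -3*(0/(3 + 16) - 13) = -3*(0/19 - 13) = -3*((1/19)*0 - 13) = -3*(0 - 13) = -3*(-13) = 39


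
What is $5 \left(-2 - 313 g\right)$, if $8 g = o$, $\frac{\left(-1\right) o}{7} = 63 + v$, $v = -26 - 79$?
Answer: $- \frac{230095}{4} \approx -57524.0$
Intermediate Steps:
$v = -105$
$o = 294$ ($o = - 7 \left(63 - 105\right) = \left(-7\right) \left(-42\right) = 294$)
$g = \frac{147}{4}$ ($g = \frac{1}{8} \cdot 294 = \frac{147}{4} \approx 36.75$)
$5 \left(-2 - 313 g\right) = 5 \left(-2 - \frac{46011}{4}\right) = 5 \left(- \frac{46019}{4}\right) = - \frac{230095}{4}$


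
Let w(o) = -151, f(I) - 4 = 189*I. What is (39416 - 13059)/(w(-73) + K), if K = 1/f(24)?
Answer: -119660780/685539 ≈ -174.55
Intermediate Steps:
f(I) = 4 + 189*I
K = 1/4540 (K = 1/(4 + 189*24) = 1/(4 + 4536) = 1/4540 ≈ 0.00022026)
(39416 - 13059)/(w(-73) + K) = (39416 - 13059)/(-151 + 1/4540) = 26357/(-685539/4540) = 26357*(-4540/685539) = -119660780/685539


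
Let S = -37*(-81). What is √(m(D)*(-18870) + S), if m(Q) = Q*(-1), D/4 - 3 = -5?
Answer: I*√147963 ≈ 384.66*I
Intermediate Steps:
D = -8 (D = 12 + 4*(-5) = 12 - 20 = -8)
m(Q) = -Q
S = 2997 (S = -1*(-2997) = 2997)
√(m(D)*(-18870) + S) = √(-1*(-8)*(-18870) + 2997) = √(8*(-18870) + 2997) = √(-150960 + 2997) = √(-147963) = I*√147963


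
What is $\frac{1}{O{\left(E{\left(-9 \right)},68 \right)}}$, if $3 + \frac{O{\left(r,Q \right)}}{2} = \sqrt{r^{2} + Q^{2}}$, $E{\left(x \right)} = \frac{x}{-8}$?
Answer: $\frac{96}{295441} + \frac{4 \sqrt{296017}}{295441} \approx 0.0076912$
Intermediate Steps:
$E{\left(x \right)} = - \frac{x}{8}$ ($E{\left(x \right)} = x \left(- \frac{1}{8}\right) = - \frac{x}{8}$)
$O{\left(r,Q \right)} = -6 + 2 \sqrt{Q^{2} + r^{2}}$ ($O{\left(r,Q \right)} = -6 + 2 \sqrt{r^{2} + Q^{2}} = -6 + 2 \sqrt{Q^{2} + r^{2}}$)
$\frac{1}{O{\left(E{\left(-9 \right)},68 \right)}} = \frac{1}{-6 + 2 \sqrt{68^{2} + \left(\left(- \frac{1}{8}\right) \left(-9\right)\right)^{2}}} = \frac{1}{-6 + 2 \sqrt{4624 + \left(\frac{9}{8}\right)^{2}}} = \frac{1}{-6 + 2 \sqrt{4624 + \frac{81}{64}}} = \frac{1}{-6 + 2 \sqrt{\frac{296017}{64}}} = \frac{1}{-6 + 2 \frac{\sqrt{296017}}{8}} = \frac{1}{-6 + \frac{\sqrt{296017}}{4}}$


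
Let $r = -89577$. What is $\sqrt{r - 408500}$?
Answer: $i \sqrt{498077} \approx 705.75 i$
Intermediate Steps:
$\sqrt{r - 408500} = \sqrt{-89577 - 408500} = \sqrt{-498077} = i \sqrt{498077}$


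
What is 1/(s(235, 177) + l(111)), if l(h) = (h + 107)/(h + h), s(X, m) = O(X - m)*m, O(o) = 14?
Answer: 111/275167 ≈ 0.00040339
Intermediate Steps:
s(X, m) = 14*m
l(h) = (107 + h)/(2*h) (l(h) = (107 + h)/((2*h)) = (107 + h)*(1/(2*h)) = (107 + h)/(2*h))
1/(s(235, 177) + l(111)) = 1/(14*177 + (1/2)*(107 + 111)/111) = 1/(2478 + (1/2)*(1/111)*218) = 1/(2478 + 109/111) = 1/(275167/111) = 111/275167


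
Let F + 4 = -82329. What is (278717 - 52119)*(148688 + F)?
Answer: 15035910290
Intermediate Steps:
F = -82333 (F = -4 - 82329 = -82333)
(278717 - 52119)*(148688 + F) = (278717 - 52119)*(148688 - 82333) = 226598*66355 = 15035910290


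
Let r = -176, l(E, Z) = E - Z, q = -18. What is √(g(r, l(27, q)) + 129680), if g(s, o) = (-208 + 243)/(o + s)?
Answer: √2225433895/131 ≈ 360.11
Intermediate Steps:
g(s, o) = 35/(o + s)
√(g(r, l(27, q)) + 129680) = √(35/((27 - 1*(-18)) - 176) + 129680) = √(35/((27 + 18) - 176) + 129680) = √(35/(45 - 176) + 129680) = √(35/(-131) + 129680) = √(35*(-1/131) + 129680) = √(-35/131 + 129680) = √(16988045/131) = √2225433895/131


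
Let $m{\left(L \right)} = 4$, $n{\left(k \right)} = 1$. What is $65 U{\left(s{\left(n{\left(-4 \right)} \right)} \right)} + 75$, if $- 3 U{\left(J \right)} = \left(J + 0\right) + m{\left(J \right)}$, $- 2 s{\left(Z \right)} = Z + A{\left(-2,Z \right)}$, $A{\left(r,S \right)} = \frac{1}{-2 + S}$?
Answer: $- \frac{35}{3} \approx -11.667$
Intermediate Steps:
$s{\left(Z \right)} = - \frac{Z}{2} - \frac{1}{2 \left(-2 + Z\right)}$ ($s{\left(Z \right)} = - \frac{Z + \frac{1}{-2 + Z}}{2} = - \frac{Z}{2} - \frac{1}{2 \left(-2 + Z\right)}$)
$U{\left(J \right)} = - \frac{4}{3} - \frac{J}{3}$ ($U{\left(J \right)} = - \frac{\left(J + 0\right) + 4}{3} = - \frac{J + 4}{3} = - \frac{4 + J}{3} = - \frac{4}{3} - \frac{J}{3}$)
$65 U{\left(s{\left(n{\left(-4 \right)} \right)} \right)} + 75 = 65 \left(- \frac{4}{3} - \frac{\frac{1}{2} \frac{1}{-2 + 1} \left(-1 - 1 \left(-2 + 1\right)\right)}{3}\right) + 75 = 65 \left(- \frac{4}{3} - \frac{\frac{1}{2} \frac{1}{-1} \left(-1 - 1 \left(-1\right)\right)}{3}\right) + 75 = 65 \left(- \frac{4}{3} - \frac{\frac{1}{2} \left(-1\right) \left(-1 + 1\right)}{3}\right) + 75 = 65 \left(- \frac{4}{3} - \frac{\frac{1}{2} \left(-1\right) 0}{3}\right) + 75 = 65 \left(- \frac{4}{3} - 0\right) + 75 = 65 \left(- \frac{4}{3} + 0\right) + 75 = 65 \left(- \frac{4}{3}\right) + 75 = - \frac{260}{3} + 75 = - \frac{35}{3}$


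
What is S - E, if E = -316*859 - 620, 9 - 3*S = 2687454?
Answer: -623751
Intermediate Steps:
S = -895815 (S = 3 - ⅓*2687454 = 3 - 895818 = -895815)
E = -272064 (E = -271444 - 620 = -272064)
S - E = -895815 - 1*(-272064) = -895815 + 272064 = -623751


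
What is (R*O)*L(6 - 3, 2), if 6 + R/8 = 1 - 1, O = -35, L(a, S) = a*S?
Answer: 10080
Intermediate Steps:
L(a, S) = S*a
R = -48 (R = -48 + 8*(1 - 1) = -48 + 8*0 = -48 + 0 = -48)
(R*O)*L(6 - 3, 2) = (-48*(-35))*(2*(6 - 3)) = 1680*(2*3) = 1680*6 = 10080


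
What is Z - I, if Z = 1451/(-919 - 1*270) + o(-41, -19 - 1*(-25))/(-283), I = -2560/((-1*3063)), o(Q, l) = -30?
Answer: -2009918389/1030659681 ≈ -1.9501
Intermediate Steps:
I = 2560/3063 (I = -2560/(-3063) = -2560*(-1/3063) = 2560/3063 ≈ 0.83578)
Z = -374963/336487 (Z = 1451/(-919 - 1*270) - 30/(-283) = 1451/(-919 - 270) - 30*(-1/283) = 1451/(-1189) + 30/283 = 1451*(-1/1189) + 30/283 = -1451/1189 + 30/283 = -374963/336487 ≈ -1.1143)
Z - I = -374963/336487 - 1*2560/3063 = -374963/336487 - 2560/3063 = -2009918389/1030659681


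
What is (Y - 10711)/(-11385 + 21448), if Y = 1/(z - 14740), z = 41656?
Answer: -288297275/270855708 ≈ -1.0644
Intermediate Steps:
Y = 1/26916 (Y = 1/(41656 - 14740) = 1/26916 ≈ 3.7153e-5)
(Y - 10711)/(-11385 + 21448) = (1/26916 - 10711)/(-11385 + 21448) = -288297275/26916/10063 = -288297275/26916*1/10063 = -288297275/270855708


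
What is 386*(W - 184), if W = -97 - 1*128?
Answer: -157874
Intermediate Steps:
W = -225 (W = -97 - 128 = -225)
386*(W - 184) = 386*(-225 - 184) = 386*(-409) = -157874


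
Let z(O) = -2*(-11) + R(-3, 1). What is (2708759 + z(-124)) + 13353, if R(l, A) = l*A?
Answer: 2722131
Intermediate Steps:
R(l, A) = A*l
z(O) = 19 (z(O) = -2*(-11) + 1*(-3) = 22 - 3 = 19)
(2708759 + z(-124)) + 13353 = (2708759 + 19) + 13353 = 2708778 + 13353 = 2722131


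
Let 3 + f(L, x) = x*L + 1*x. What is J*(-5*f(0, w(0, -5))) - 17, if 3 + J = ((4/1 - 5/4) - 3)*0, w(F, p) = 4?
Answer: -2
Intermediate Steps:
f(L, x) = -3 + x + L*x (f(L, x) = -3 + (x*L + 1*x) = -3 + (L*x + x) = -3 + (x + L*x) = -3 + x + L*x)
J = -3 (J = -3 + ((4/1 - 5/4) - 3)*0 = -3 + ((4*1 - 5*¼) - 3)*0 = -3 + ((4 - 5/4) - 3)*0 = -3 + (11/4 - 3)*0 = -3 - ¼*0 = -3 + 0 = -3)
J*(-5*f(0, w(0, -5))) - 17 = -(-15)*(-3 + 4 + 0*4) - 17 = -(-15)*(-3 + 4 + 0) - 17 = -(-15) - 17 = -3*(-5) - 17 = 15 - 17 = -2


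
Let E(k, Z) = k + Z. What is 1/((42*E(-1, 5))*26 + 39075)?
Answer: 1/43443 ≈ 2.3019e-5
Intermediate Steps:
E(k, Z) = Z + k
1/((42*E(-1, 5))*26 + 39075) = 1/((42*(5 - 1))*26 + 39075) = 1/((42*4)*26 + 39075) = 1/(168*26 + 39075) = 1/(4368 + 39075) = 1/43443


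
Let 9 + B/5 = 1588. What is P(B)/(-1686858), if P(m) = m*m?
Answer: -62331025/1686858 ≈ -36.951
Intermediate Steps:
B = 7895 (B = -45 + 5*1588 = -45 + 7940 = 7895)
P(m) = m²
P(B)/(-1686858) = 7895²/(-1686858) = 62331025*(-1/1686858) = -62331025/1686858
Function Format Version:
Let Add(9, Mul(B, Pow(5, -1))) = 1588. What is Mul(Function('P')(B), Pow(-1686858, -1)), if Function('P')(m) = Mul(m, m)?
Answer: Rational(-62331025, 1686858) ≈ -36.951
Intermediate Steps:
B = 7895 (B = Add(-45, Mul(5, 1588)) = Add(-45, 7940) = 7895)
Function('P')(m) = Pow(m, 2)
Mul(Function('P')(B), Pow(-1686858, -1)) = Mul(Pow(7895, 2), Pow(-1686858, -1)) = Mul(62331025, Rational(-1, 1686858)) = Rational(-62331025, 1686858)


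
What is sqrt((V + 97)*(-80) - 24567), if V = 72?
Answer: I*sqrt(38087) ≈ 195.16*I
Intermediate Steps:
sqrt((V + 97)*(-80) - 24567) = sqrt((72 + 97)*(-80) - 24567) = sqrt(169*(-80) - 24567) = sqrt(-13520 - 24567) = sqrt(-38087) = I*sqrt(38087)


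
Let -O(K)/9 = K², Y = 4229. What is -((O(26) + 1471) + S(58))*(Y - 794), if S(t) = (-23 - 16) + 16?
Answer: 15924660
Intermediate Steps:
S(t) = -23 (S(t) = -39 + 16 = -23)
O(K) = -9*K²
-((O(26) + 1471) + S(58))*(Y - 794) = -((-9*26² + 1471) - 23)*(4229 - 794) = -((-9*676 + 1471) - 23)*3435 = -((-6084 + 1471) - 23)*3435 = -(-4613 - 23)*3435 = -(-4636)*3435 = -1*(-15924660) = 15924660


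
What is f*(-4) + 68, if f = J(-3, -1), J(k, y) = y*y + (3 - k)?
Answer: 40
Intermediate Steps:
J(k, y) = 3 + y**2 - k (J(k, y) = y**2 + (3 - k) = 3 + y**2 - k)
f = 7 (f = 3 + (-1)**2 - 1*(-3) = 3 + 1 + 3 = 7)
f*(-4) + 68 = 7*(-4) + 68 = -28 + 68 = 40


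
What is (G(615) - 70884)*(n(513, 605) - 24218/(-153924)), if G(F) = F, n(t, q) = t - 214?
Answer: -539285225981/25654 ≈ -2.1021e+7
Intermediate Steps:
n(t, q) = -214 + t
(G(615) - 70884)*(n(513, 605) - 24218/(-153924)) = (615 - 70884)*((-214 + 513) - 24218/(-153924)) = -70269*(299 - 24218*(-1/153924)) = -70269*(299 + 12109/76962) = -70269*23023747/76962 = -539285225981/25654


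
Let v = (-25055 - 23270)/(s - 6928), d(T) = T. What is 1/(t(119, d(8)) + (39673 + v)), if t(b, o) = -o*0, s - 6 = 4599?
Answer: 2323/92208704 ≈ 2.5193e-5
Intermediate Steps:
s = 4605 (s = 6 + 4599 = 4605)
v = 48325/2323 (v = (-25055 - 23270)/(4605 - 6928) = -48325/(-2323) = -48325*(-1/2323) = 48325/2323 ≈ 20.803)
t(b, o) = 0
1/(t(119, d(8)) + (39673 + v)) = 1/(0 + (39673 + 48325/2323)) = 1/(0 + 92208704/2323) = 1/(92208704/2323) = 2323/92208704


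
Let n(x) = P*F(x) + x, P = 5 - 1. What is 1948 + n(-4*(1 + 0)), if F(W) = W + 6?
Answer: 1952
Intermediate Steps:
F(W) = 6 + W
P = 4
n(x) = 24 + 5*x (n(x) = 4*(6 + x) + x = (24 + 4*x) + x = 24 + 5*x)
1948 + n(-4*(1 + 0)) = 1948 + (24 + 5*(-4*(1 + 0))) = 1948 + (24 + 5*(-4*1)) = 1948 + (24 + 5*(-4)) = 1948 + (24 - 20) = 1948 + 4 = 1952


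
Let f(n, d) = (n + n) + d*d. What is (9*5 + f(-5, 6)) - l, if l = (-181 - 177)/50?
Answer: 1954/25 ≈ 78.160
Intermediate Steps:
f(n, d) = d² + 2*n (f(n, d) = 2*n + d² = d² + 2*n)
l = -179/25 (l = -358*1/50 = -179/25 ≈ -7.1600)
(9*5 + f(-5, 6)) - l = (9*5 + (6² + 2*(-5))) - 1*(-179/25) = (45 + (36 - 10)) + 179/25 = (45 + 26) + 179/25 = 71 + 179/25 = 1954/25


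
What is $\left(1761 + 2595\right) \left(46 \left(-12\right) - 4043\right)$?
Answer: $-20015820$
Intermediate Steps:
$\left(1761 + 2595\right) \left(46 \left(-12\right) - 4043\right) = 4356 \left(-552 - 4043\right) = 4356 \left(-4595\right) = -20015820$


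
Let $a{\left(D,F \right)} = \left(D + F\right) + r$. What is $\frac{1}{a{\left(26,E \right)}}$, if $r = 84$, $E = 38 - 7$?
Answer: $\frac{1}{141} \approx 0.0070922$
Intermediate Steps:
$E = 31$
$a{\left(D,F \right)} = 84 + D + F$ ($a{\left(D,F \right)} = \left(D + F\right) + 84 = 84 + D + F$)
$\frac{1}{a{\left(26,E \right)}} = \frac{1}{84 + 26 + 31} = \frac{1}{141}$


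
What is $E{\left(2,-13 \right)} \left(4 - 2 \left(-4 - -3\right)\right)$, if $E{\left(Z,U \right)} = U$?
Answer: $-78$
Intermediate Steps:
$E{\left(2,-13 \right)} \left(4 - 2 \left(-4 - -3\right)\right) = - 13 \left(4 - 2 \left(-4 - -3\right)\right) = - 13 \left(4 - 2 \left(-4 + 3\right)\right) = - 13 \left(4 - -2\right) = - 13 \left(4 + 2\right) = \left(-13\right) 6 = -78$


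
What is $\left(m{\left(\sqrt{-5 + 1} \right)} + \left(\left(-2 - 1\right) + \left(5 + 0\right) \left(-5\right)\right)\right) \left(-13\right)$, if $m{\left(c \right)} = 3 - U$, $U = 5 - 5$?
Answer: $325$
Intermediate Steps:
$U = 0$ ($U = 5 - 5 = 0$)
$m{\left(c \right)} = 3$ ($m{\left(c \right)} = 3 - 0 = 3 + 0 = 3$)
$\left(m{\left(\sqrt{-5 + 1} \right)} + \left(\left(-2 - 1\right) + \left(5 + 0\right) \left(-5\right)\right)\right) \left(-13\right) = \left(3 + \left(\left(-2 - 1\right) + \left(5 + 0\right) \left(-5\right)\right)\right) \left(-13\right) = \left(3 + \left(-3 + 5 \left(-5\right)\right)\right) \left(-13\right) = \left(3 - 28\right) \left(-13\right) = \left(-25\right) \left(-13\right) = 325$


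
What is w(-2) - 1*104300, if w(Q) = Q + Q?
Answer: -104304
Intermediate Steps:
w(Q) = 2*Q
w(-2) - 1*104300 = 2*(-2) - 1*104300 = -4 - 104300 = -104304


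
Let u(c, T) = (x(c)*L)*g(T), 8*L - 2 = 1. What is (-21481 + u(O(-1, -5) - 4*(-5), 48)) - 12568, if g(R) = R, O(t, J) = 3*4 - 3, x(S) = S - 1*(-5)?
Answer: -33437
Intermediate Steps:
L = 3/8 (L = ¼ + (⅛)*1 = ¼ + ⅛ = 3/8 ≈ 0.37500)
x(S) = 5 + S (x(S) = S + 5 = 5 + S)
O(t, J) = 9 (O(t, J) = 12 - 3 = 9)
u(c, T) = T*(15/8 + 3*c/8) (u(c, T) = ((5 + c)*(3/8))*T = (15/8 + 3*c/8)*T = T*(15/8 + 3*c/8))
(-21481 + u(O(-1, -5) - 4*(-5), 48)) - 12568 = (-21481 + (3/8)*48*(5 + (9 - 4*(-5)))) - 12568 = (-21481 + (3/8)*48*(5 + (9 + 20))) - 12568 = (-21481 + (3/8)*48*(5 + 29)) - 12568 = (-21481 + (3/8)*48*34) - 12568 = (-21481 + 612) - 12568 = -20869 - 12568 = -33437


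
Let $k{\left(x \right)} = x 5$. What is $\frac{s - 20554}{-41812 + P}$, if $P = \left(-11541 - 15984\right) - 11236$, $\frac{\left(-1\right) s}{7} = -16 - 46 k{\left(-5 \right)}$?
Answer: $\frac{28492}{80573} \approx 0.35362$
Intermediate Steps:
$k{\left(x \right)} = 5 x$
$s = -7938$ ($s = - 7 \left(-16 - 46 \cdot 5 \left(-5\right)\right) = - 7 \left(-16 - -1150\right) = - 7 \left(-16 + 1150\right) = \left(-7\right) 1134 = -7938$)
$P = -38761$ ($P = -27525 - 11236 = -38761$)
$\frac{s - 20554}{-41812 + P} = \frac{-7938 - 20554}{-41812 - 38761} = - \frac{28492}{-80573} = \left(-28492\right) \left(- \frac{1}{80573}\right) = \frac{28492}{80573}$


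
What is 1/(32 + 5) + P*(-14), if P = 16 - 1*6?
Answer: -5179/37 ≈ -139.97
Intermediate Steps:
P = 10 (P = 16 - 6 = 10)
1/(32 + 5) + P*(-14) = 1/(32 + 5) + 10*(-14) = 1/37 - 140 = -5179/37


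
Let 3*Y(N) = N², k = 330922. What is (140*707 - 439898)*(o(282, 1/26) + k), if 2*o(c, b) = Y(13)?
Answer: -338480606759/3 ≈ -1.1283e+11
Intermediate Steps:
Y(N) = N²/3
o(c, b) = 169/6 (o(c, b) = ((⅓)*13²)/2 = ((⅓)*169)/2 = (½)*(169/3) = 169/6)
(140*707 - 439898)*(o(282, 1/26) + k) = (140*707 - 439898)*(169/6 + 330922) = (98980 - 439898)*(1985701/6) = -340918*1985701/6 = -338480606759/3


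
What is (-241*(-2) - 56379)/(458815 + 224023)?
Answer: -55897/682838 ≈ -0.081860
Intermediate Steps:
(-241*(-2) - 56379)/(458815 + 224023) = (482 - 56379)/682838 = -55897*1/682838 = -55897/682838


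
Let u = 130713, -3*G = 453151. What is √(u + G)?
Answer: 2*I*√45759/3 ≈ 142.61*I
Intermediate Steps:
G = -453151/3 (G = -⅓*453151 = -453151/3 ≈ -1.5105e+5)
√(u + G) = √(130713 - 453151/3) = √(-61012/3) = 2*I*√45759/3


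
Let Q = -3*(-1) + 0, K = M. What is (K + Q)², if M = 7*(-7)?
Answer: 2116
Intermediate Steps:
M = -49
K = -49
Q = 3 (Q = 3 + 0 = 3)
(K + Q)² = (-49 + 3)² = (-46)² = 2116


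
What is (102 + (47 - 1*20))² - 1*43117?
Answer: -26476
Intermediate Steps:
(102 + (47 - 1*20))² - 1*43117 = (102 + (47 - 20))² - 43117 = (102 + 27)² - 43117 = 129² - 43117 = 16641 - 43117 = -26476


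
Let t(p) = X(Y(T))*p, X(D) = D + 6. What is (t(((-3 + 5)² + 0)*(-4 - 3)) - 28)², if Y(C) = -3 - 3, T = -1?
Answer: 784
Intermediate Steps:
Y(C) = -6
X(D) = 6 + D
t(p) = 0 (t(p) = (6 - 6)*p = 0*p = 0)
(t(((-3 + 5)² + 0)*(-4 - 3)) - 28)² = (0 - 28)² = (-28)² = 784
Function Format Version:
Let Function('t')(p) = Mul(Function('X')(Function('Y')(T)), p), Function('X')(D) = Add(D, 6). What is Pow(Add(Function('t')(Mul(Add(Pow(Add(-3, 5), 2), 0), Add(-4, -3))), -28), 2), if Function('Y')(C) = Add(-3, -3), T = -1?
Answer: 784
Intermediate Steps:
Function('Y')(C) = -6
Function('X')(D) = Add(6, D)
Function('t')(p) = 0 (Function('t')(p) = Mul(Add(6, -6), p) = Mul(0, p) = 0)
Pow(Add(Function('t')(Mul(Add(Pow(Add(-3, 5), 2), 0), Add(-4, -3))), -28), 2) = Pow(Add(0, -28), 2) = Pow(-28, 2) = 784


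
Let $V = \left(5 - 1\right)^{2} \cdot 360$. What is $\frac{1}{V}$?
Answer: $\frac{1}{5760} \approx 0.00017361$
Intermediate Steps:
$V = 5760$ ($V = 4^{2} \cdot 360 = 16 \cdot 360 = 5760$)
$\frac{1}{V} = \frac{1}{5760}$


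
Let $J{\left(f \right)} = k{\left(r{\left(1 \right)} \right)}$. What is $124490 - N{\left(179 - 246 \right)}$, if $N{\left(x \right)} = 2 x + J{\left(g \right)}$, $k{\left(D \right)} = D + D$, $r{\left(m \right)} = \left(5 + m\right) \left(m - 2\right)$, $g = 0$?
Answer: $124636$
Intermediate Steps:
$r{\left(m \right)} = \left(-2 + m\right) \left(5 + m\right)$ ($r{\left(m \right)} = \left(5 + m\right) \left(-2 + m\right) = \left(-2 + m\right) \left(5 + m\right)$)
$k{\left(D \right)} = 2 D$
$J{\left(f \right)} = -12$ ($J{\left(f \right)} = 2 \left(-10 + 1^{2} + 3 \cdot 1\right) = 2 \left(-10 + 1 + 3\right) = 2 \left(-6\right) = -12$)
$N{\left(x \right)} = -12 + 2 x$ ($N{\left(x \right)} = 2 x - 12 = -12 + 2 x$)
$124490 - N{\left(179 - 246 \right)} = 124490 - \left(-12 + 2 \left(179 - 246\right)\right) = 124490 - \left(-12 + 2 \left(-67\right)\right) = 124490 - \left(-12 - 134\right) = 124490 - -146 = 124490 + 146 = 124636$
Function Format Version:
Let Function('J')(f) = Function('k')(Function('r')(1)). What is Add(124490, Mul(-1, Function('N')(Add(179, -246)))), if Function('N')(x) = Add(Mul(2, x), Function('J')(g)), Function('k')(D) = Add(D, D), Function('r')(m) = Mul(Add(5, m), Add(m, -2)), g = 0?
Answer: 124636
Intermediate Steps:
Function('r')(m) = Mul(Add(-2, m), Add(5, m)) (Function('r')(m) = Mul(Add(5, m), Add(-2, m)) = Mul(Add(-2, m), Add(5, m)))
Function('k')(D) = Mul(2, D)
Function('J')(f) = -12 (Function('J')(f) = Mul(2, Add(-10, Pow(1, 2), Mul(3, 1))) = Mul(2, Add(-10, 1, 3)) = Mul(2, -6) = -12)
Function('N')(x) = Add(-12, Mul(2, x)) (Function('N')(x) = Add(Mul(2, x), -12) = Add(-12, Mul(2, x)))
Add(124490, Mul(-1, Function('N')(Add(179, -246)))) = Add(124490, Mul(-1, Add(-12, Mul(2, Add(179, -246))))) = Add(124490, Mul(-1, Add(-12, Mul(2, -67)))) = Add(124490, Mul(-1, Add(-12, -134))) = Add(124490, Mul(-1, -146)) = Add(124490, 146) = 124636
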